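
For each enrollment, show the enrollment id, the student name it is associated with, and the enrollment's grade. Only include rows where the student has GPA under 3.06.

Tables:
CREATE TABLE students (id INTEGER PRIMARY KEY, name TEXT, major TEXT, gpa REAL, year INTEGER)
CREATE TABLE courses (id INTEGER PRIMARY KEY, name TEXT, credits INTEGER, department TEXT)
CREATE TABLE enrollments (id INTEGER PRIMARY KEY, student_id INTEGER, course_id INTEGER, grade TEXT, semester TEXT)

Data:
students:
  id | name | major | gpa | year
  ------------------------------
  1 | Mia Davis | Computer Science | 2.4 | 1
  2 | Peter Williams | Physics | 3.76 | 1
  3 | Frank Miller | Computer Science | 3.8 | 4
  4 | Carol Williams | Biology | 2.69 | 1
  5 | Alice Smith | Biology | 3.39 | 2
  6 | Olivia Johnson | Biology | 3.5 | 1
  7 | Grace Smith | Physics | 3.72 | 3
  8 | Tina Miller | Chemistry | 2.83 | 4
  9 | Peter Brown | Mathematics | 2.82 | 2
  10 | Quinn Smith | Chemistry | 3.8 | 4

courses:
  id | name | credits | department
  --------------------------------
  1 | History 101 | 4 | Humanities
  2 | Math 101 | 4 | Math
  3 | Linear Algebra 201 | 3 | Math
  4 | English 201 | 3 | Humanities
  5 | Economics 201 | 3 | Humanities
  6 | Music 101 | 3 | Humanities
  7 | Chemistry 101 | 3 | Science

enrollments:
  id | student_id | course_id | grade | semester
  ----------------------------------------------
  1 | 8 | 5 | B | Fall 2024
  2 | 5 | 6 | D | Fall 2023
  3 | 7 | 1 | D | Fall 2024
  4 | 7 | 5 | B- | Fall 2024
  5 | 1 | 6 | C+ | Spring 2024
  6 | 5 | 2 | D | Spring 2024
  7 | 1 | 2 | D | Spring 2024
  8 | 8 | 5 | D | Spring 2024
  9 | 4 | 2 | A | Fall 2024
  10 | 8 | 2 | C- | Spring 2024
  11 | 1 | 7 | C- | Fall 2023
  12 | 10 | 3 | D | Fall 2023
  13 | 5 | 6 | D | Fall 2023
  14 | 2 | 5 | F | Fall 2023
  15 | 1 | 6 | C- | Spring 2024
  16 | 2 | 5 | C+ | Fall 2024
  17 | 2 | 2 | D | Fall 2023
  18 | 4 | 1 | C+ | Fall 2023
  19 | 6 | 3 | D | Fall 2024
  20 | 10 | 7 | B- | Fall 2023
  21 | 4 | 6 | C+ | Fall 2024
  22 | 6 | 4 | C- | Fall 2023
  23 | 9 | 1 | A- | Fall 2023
SELECT c.id, p.name AS student, c.grade FROM enrollments c JOIN students p ON c.student_id = p.id WHERE p.gpa < 3.06

Execution result:
id | student | grade
1 | Tina Miller | B
5 | Mia Davis | C+
7 | Mia Davis | D
8 | Tina Miller | D
9 | Carol Williams | A
10 | Tina Miller | C-
11 | Mia Davis | C-
15 | Mia Davis | C-
18 | Carol Williams | C+
21 | Carol Williams | C+
23 | Peter Brown | A-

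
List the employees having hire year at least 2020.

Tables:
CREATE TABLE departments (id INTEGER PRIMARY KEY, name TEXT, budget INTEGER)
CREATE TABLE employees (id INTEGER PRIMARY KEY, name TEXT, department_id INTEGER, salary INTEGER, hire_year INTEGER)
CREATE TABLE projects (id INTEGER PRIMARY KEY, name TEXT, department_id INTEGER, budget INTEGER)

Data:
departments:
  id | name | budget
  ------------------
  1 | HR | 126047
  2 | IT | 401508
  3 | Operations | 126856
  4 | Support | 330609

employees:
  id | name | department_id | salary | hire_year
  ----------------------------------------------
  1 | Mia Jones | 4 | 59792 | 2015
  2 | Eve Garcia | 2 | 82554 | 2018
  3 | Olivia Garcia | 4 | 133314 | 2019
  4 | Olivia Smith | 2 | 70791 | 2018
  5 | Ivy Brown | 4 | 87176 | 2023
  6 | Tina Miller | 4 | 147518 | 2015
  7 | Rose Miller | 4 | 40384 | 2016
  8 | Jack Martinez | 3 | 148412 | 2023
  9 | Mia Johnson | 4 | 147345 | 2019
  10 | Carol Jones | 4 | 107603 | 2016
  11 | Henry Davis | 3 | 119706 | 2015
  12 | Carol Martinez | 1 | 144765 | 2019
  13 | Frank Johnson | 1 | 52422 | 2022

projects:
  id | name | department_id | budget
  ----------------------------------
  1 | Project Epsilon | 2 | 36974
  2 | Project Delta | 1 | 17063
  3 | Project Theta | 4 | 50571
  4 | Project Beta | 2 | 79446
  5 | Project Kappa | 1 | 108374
SELECT name, hire_year FROM employees WHERE hire_year >= 2020

Execution result:
name | hire_year
Ivy Brown | 2023
Jack Martinez | 2023
Frank Johnson | 2022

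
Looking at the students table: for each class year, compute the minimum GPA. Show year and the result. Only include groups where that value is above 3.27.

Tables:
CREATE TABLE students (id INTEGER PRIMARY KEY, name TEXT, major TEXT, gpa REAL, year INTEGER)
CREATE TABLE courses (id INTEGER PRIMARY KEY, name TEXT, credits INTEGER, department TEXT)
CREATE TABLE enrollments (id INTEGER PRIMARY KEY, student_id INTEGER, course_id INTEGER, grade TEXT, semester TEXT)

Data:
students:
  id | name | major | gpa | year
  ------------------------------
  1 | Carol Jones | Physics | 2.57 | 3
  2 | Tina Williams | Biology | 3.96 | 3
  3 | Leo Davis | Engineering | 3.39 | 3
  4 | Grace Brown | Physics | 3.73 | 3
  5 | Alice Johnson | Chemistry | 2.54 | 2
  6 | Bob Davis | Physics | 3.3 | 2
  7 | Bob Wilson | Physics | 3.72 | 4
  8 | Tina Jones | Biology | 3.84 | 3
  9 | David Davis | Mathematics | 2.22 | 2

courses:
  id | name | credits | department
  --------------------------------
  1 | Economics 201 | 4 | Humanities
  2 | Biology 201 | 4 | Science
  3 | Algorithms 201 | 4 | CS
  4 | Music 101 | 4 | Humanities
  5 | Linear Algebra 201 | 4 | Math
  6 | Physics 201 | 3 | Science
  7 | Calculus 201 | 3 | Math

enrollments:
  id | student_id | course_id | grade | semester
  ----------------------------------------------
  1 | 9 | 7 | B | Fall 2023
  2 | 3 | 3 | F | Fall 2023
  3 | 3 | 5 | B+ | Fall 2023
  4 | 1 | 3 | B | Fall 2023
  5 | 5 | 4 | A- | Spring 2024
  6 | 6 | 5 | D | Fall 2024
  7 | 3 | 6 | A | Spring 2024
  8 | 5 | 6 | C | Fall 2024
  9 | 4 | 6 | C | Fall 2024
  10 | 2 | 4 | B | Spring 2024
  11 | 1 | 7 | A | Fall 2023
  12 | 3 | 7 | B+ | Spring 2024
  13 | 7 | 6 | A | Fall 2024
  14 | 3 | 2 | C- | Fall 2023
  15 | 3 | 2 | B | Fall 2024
SELECT year, MIN(gpa) AS min_gpa FROM students GROUP BY year HAVING MIN(gpa) > 3.27

Execution result:
year | min_gpa
4 | 3.72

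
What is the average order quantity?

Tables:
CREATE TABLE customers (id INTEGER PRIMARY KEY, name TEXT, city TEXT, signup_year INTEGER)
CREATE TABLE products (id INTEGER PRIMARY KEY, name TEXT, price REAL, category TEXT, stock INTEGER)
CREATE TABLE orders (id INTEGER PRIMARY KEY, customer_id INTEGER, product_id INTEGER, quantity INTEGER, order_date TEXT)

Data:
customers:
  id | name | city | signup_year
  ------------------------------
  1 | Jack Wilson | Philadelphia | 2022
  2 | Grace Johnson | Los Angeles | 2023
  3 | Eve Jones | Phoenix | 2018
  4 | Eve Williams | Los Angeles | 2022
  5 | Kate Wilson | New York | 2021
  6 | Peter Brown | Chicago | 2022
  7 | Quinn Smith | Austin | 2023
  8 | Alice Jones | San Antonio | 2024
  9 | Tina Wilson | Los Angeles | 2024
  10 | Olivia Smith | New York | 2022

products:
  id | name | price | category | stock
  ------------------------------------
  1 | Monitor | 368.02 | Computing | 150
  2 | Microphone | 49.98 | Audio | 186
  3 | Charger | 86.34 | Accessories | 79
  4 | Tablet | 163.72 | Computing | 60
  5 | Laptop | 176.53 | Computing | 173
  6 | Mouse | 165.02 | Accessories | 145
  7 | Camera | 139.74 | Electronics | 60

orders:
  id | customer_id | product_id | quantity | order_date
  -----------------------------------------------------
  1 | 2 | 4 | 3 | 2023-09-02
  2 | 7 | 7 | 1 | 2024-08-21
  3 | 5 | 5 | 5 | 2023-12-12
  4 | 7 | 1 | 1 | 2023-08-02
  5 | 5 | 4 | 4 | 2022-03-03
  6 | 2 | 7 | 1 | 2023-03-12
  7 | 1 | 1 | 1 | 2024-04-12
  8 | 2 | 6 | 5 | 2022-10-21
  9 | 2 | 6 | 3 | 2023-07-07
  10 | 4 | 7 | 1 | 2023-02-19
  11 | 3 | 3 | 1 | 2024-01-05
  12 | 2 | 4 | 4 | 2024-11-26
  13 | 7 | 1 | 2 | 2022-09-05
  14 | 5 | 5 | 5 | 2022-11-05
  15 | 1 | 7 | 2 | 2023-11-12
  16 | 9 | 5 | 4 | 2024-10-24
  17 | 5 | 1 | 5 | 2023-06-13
SELECT AVG(quantity) FROM orders

Execution result:
2.82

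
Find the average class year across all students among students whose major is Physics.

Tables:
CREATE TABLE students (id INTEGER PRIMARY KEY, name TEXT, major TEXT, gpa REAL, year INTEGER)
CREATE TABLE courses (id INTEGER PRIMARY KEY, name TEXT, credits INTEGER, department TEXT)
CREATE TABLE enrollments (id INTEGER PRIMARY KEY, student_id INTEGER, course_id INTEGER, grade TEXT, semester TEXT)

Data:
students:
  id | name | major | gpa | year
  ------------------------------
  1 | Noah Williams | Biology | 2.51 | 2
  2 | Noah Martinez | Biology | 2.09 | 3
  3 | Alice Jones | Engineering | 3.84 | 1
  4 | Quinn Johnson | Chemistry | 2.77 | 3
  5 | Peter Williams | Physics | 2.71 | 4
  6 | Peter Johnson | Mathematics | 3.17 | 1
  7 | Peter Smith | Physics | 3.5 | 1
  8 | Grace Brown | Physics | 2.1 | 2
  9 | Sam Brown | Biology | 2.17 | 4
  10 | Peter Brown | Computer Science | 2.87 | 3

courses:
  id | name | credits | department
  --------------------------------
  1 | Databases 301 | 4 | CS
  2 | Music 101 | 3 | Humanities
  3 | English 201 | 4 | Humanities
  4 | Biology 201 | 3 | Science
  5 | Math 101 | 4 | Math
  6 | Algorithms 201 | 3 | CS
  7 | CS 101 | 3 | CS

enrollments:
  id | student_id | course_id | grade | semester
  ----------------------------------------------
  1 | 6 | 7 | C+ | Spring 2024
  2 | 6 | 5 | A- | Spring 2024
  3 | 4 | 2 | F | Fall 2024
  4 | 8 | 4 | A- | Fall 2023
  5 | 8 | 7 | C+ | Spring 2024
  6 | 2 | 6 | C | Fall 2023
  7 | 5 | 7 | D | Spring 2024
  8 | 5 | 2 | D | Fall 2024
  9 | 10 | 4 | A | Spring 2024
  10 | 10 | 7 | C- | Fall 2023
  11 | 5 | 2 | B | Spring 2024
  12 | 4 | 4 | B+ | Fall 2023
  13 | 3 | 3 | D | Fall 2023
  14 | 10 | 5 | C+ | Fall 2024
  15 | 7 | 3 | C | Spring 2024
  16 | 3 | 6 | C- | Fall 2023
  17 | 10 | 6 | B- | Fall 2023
SELECT AVG(year) FROM students WHERE major = 'Physics'

Execution result:
2.33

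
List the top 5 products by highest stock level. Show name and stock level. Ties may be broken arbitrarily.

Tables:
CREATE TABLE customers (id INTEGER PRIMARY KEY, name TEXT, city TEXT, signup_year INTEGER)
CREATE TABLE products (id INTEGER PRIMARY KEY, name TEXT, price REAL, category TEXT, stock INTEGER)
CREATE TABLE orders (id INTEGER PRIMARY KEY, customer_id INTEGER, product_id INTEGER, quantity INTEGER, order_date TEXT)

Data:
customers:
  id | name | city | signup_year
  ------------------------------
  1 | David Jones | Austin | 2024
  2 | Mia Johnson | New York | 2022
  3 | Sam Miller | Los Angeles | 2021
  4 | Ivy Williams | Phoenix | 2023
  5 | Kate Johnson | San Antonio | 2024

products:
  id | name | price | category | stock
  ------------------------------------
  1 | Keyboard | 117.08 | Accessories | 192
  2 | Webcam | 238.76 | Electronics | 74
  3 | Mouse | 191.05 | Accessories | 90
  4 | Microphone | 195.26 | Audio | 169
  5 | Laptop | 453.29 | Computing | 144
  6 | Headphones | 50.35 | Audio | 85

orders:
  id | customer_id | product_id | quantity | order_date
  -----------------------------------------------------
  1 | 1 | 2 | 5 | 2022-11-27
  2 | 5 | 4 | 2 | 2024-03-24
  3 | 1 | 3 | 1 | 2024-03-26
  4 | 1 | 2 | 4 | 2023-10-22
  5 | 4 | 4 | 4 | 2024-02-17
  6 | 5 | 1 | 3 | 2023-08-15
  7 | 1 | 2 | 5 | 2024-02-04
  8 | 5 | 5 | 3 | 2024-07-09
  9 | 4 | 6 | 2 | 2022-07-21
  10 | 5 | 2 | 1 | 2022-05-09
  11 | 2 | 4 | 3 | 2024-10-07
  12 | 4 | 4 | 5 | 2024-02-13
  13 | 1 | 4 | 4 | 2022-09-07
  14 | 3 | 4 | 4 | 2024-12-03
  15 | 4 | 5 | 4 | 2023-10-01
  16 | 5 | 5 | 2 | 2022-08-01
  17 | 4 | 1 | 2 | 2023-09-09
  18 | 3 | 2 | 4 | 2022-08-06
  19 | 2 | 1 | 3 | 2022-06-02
SELECT name, stock FROM products ORDER BY stock DESC LIMIT 5

Execution result:
name | stock
Keyboard | 192
Microphone | 169
Laptop | 144
Mouse | 90
Headphones | 85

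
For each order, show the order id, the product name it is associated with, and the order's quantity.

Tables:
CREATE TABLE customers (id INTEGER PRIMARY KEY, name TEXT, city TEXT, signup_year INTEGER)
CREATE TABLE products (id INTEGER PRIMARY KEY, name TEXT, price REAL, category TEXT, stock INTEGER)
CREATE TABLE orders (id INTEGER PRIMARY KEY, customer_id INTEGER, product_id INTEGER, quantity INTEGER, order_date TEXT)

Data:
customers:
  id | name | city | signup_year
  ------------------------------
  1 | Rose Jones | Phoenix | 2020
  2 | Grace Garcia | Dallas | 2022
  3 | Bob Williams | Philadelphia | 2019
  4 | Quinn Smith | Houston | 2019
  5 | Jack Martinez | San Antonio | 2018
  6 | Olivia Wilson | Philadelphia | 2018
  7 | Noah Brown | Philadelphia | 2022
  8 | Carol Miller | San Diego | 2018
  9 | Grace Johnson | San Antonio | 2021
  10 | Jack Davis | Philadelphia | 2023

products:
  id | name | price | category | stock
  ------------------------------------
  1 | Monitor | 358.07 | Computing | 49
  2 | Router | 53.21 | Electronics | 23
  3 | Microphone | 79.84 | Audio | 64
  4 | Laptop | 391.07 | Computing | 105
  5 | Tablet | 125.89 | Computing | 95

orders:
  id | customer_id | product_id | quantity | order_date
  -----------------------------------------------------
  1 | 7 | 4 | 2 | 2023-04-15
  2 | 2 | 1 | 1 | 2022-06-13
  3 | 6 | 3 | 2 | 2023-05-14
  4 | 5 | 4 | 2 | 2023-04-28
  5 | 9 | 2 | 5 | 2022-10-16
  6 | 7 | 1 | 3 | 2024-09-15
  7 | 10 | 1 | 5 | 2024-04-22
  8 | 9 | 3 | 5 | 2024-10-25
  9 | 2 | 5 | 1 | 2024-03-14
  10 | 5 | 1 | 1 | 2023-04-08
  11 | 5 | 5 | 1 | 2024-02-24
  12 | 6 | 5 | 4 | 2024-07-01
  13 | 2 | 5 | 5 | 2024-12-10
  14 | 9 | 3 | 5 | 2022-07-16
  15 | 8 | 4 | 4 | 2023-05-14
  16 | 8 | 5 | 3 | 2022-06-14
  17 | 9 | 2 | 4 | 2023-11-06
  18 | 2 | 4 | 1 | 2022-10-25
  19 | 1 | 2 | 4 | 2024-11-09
SELECT c.id, p.name AS product, c.quantity FROM orders c JOIN products p ON c.product_id = p.id

Execution result:
id | product | quantity
1 | Laptop | 2
2 | Monitor | 1
3 | Microphone | 2
4 | Laptop | 2
5 | Router | 5
6 | Monitor | 3
7 | Monitor | 5
8 | Microphone | 5
9 | Tablet | 1
10 | Monitor | 1
11 | Tablet | 1
12 | Tablet | 4
13 | Tablet | 5
14 | Microphone | 5
15 | Laptop | 4
16 | Tablet | 3
17 | Router | 4
18 | Laptop | 1
19 | Router | 4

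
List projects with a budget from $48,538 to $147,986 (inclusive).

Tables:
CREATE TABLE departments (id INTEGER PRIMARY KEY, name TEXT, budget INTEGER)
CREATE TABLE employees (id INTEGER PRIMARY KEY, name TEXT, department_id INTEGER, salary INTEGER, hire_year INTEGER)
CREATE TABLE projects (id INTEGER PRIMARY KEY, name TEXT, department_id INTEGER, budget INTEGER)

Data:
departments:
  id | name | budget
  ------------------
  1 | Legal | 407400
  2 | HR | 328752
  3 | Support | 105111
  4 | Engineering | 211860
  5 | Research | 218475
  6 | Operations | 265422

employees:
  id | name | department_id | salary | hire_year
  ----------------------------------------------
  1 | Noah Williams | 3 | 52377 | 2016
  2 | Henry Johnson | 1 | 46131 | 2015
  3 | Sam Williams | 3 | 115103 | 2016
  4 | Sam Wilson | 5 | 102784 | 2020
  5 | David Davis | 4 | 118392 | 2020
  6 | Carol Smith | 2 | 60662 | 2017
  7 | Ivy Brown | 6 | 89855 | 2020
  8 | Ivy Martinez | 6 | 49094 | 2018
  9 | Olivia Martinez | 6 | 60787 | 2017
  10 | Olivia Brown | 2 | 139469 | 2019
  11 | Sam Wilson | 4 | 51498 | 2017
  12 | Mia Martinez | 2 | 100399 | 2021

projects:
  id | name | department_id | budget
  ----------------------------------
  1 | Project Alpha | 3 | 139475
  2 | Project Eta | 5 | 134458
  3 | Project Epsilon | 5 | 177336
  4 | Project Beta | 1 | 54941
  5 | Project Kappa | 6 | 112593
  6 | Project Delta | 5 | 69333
SELECT name, budget FROM projects WHERE budget BETWEEN 48538 AND 147986

Execution result:
name | budget
Project Alpha | 139475
Project Eta | 134458
Project Beta | 54941
Project Kappa | 112593
Project Delta | 69333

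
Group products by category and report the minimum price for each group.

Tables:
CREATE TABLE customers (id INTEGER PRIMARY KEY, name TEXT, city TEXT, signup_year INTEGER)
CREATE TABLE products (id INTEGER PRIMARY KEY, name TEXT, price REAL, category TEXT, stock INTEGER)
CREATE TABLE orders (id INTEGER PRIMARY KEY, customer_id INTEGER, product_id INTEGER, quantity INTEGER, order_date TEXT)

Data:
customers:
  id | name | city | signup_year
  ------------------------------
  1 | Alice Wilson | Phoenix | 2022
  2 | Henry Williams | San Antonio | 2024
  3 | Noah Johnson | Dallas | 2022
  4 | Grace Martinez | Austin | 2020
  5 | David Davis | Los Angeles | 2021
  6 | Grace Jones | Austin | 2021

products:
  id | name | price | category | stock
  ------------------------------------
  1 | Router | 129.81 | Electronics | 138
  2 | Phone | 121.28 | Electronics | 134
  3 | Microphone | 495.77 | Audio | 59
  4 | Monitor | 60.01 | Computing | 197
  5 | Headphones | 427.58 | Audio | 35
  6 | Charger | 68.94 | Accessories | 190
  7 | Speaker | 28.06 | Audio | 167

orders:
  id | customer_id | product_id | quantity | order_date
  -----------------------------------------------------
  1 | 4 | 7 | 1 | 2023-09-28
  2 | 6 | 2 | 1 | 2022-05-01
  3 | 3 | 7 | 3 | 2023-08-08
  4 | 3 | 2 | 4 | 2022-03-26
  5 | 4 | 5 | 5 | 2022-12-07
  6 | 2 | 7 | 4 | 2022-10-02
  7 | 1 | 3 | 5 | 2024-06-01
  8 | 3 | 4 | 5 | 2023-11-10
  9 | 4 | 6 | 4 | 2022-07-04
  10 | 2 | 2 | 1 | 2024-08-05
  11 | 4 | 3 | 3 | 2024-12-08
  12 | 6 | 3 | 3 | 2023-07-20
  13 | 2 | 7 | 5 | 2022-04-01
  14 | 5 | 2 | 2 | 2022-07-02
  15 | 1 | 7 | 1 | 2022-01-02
SELECT category, MIN(price) AS min_price FROM products GROUP BY category

Execution result:
category | min_price
Accessories | 68.94
Audio | 28.06
Computing | 60.01
Electronics | 121.28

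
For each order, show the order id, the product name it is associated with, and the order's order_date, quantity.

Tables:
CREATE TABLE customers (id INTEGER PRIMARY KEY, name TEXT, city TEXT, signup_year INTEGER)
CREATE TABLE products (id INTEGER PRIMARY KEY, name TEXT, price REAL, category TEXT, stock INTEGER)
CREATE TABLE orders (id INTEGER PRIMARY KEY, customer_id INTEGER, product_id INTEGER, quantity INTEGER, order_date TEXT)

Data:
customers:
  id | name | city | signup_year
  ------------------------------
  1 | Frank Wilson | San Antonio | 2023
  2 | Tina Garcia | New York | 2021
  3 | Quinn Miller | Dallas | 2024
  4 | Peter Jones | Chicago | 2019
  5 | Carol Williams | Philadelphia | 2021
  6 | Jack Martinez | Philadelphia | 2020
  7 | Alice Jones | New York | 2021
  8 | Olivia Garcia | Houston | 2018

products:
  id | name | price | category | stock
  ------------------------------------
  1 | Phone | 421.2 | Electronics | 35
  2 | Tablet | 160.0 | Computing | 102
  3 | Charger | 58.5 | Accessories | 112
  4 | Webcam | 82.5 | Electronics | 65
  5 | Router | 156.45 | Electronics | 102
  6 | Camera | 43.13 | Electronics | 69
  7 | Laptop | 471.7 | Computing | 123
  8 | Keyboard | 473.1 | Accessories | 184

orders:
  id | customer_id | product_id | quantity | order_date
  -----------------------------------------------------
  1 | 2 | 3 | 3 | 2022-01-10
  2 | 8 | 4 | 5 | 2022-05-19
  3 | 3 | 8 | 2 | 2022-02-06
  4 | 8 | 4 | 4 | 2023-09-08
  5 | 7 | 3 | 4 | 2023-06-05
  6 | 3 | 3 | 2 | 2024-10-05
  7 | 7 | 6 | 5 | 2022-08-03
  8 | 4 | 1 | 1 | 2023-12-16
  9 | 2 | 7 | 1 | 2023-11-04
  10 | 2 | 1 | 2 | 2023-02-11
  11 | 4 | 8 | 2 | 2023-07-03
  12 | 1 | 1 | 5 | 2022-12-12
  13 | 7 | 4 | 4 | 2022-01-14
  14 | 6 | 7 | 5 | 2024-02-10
SELECT c.id, p.name AS product, c.order_date, c.quantity FROM orders c JOIN products p ON c.product_id = p.id

Execution result:
id | product | order_date | quantity
1 | Charger | 2022-01-10 | 3
2 | Webcam | 2022-05-19 | 5
3 | Keyboard | 2022-02-06 | 2
4 | Webcam | 2023-09-08 | 4
5 | Charger | 2023-06-05 | 4
6 | Charger | 2024-10-05 | 2
7 | Camera | 2022-08-03 | 5
8 | Phone | 2023-12-16 | 1
9 | Laptop | 2023-11-04 | 1
10 | Phone | 2023-02-11 | 2
11 | Keyboard | 2023-07-03 | 2
12 | Phone | 2022-12-12 | 5
13 | Webcam | 2022-01-14 | 4
14 | Laptop | 2024-02-10 | 5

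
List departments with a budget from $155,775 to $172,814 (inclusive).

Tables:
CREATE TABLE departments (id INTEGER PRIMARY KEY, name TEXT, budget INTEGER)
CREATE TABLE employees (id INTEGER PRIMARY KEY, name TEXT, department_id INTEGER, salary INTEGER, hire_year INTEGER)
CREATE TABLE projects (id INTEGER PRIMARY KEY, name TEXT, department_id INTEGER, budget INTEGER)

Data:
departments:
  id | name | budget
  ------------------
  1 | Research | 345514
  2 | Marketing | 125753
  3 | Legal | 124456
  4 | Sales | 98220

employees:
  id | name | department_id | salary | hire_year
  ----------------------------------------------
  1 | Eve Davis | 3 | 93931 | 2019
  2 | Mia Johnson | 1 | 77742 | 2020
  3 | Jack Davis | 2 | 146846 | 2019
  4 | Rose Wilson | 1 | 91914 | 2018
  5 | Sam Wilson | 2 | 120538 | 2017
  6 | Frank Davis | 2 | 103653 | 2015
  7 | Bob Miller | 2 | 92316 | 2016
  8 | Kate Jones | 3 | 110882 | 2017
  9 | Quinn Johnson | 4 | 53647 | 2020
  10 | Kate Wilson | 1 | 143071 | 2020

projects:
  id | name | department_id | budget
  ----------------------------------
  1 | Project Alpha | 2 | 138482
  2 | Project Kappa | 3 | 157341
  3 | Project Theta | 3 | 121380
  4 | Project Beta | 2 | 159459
SELECT name, budget FROM departments WHERE budget BETWEEN 155775 AND 172814

Execution result:
(no rows)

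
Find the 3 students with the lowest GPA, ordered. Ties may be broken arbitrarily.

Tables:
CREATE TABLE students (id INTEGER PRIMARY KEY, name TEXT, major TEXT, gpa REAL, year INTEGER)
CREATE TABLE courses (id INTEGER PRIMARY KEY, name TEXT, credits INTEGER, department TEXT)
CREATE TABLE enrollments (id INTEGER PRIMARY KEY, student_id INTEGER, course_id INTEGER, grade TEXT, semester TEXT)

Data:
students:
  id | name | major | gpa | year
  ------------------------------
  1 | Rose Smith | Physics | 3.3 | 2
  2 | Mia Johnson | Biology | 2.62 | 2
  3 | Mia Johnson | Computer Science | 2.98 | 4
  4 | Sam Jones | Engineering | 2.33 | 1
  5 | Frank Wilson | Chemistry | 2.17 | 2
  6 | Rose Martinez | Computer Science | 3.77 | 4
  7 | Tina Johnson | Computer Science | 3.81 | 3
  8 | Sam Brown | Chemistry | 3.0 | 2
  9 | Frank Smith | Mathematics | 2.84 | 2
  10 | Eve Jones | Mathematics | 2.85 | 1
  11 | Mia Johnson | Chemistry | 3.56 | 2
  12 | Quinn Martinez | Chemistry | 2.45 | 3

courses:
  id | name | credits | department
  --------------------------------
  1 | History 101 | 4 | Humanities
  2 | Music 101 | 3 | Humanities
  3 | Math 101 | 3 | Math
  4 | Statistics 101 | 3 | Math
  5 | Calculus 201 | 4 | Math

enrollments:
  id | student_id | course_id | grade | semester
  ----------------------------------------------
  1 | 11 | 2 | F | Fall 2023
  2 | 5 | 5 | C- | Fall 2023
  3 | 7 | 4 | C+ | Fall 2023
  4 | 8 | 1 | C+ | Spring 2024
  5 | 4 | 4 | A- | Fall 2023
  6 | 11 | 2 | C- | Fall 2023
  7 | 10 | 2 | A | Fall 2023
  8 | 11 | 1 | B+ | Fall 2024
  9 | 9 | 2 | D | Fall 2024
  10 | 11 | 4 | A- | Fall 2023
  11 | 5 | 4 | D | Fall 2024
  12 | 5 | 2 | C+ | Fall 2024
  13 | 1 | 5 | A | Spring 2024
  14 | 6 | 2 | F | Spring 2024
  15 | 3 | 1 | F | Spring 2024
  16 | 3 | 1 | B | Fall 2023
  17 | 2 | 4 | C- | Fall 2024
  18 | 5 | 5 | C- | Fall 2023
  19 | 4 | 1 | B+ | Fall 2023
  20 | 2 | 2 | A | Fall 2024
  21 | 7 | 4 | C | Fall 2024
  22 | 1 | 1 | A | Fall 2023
SELECT name, gpa FROM students ORDER BY gpa ASC LIMIT 3

Execution result:
name | gpa
Frank Wilson | 2.17
Sam Jones | 2.33
Quinn Martinez | 2.45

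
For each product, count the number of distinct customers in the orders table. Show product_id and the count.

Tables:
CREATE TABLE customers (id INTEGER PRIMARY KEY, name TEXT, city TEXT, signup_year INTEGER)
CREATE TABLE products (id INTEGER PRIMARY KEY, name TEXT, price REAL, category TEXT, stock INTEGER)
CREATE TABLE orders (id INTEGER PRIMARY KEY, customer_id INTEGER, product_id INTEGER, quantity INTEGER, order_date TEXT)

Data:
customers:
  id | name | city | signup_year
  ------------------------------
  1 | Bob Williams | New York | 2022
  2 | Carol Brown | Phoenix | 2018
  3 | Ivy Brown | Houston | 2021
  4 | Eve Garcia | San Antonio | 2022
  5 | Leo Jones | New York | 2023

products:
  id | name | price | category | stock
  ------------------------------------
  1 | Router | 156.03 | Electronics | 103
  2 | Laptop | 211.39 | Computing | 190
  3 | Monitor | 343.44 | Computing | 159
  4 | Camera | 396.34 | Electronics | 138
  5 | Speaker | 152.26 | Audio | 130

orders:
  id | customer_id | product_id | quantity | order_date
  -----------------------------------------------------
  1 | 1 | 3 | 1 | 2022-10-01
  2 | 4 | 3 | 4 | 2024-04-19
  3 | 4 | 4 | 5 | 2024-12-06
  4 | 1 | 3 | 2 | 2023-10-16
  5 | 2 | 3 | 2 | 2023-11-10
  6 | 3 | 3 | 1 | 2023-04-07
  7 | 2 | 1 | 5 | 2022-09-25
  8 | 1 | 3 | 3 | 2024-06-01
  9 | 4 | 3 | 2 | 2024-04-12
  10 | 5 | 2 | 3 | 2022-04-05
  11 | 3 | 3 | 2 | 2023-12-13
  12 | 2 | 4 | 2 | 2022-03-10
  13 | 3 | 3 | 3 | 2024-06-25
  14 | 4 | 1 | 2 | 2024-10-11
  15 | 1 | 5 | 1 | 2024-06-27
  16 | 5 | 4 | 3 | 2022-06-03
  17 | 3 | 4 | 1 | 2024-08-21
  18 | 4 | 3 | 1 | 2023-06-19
SELECT product_id, COUNT(DISTINCT customer_id) AS distinct_customer_count FROM orders GROUP BY product_id

Execution result:
product_id | distinct_customer_count
1 | 2
2 | 1
3 | 4
4 | 4
5 | 1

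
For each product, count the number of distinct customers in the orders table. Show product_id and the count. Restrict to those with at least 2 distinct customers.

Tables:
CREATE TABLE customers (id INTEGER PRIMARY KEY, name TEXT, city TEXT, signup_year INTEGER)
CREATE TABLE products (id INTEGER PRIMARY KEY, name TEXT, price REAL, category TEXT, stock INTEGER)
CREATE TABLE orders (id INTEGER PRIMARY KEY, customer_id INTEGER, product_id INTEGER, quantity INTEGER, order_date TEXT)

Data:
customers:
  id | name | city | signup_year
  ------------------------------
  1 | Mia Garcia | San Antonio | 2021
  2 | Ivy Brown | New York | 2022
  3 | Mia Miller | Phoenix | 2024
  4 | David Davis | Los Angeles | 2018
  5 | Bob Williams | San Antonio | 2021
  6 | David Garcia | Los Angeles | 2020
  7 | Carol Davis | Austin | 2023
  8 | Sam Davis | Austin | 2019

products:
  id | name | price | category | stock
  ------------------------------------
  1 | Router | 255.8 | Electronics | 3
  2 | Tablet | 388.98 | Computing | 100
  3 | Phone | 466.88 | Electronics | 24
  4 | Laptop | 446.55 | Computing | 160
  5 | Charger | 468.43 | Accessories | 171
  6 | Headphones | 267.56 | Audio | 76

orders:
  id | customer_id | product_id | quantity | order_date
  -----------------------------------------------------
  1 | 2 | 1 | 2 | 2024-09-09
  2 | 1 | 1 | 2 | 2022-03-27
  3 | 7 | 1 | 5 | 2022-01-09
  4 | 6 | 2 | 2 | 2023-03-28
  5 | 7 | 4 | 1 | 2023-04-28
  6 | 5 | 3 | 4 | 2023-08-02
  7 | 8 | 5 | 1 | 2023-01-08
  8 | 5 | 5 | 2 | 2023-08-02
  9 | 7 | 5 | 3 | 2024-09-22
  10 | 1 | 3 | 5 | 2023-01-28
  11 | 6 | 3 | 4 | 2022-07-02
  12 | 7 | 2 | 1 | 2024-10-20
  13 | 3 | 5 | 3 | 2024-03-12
SELECT product_id, COUNT(DISTINCT customer_id) AS distinct_customer_count FROM orders GROUP BY product_id HAVING COUNT(DISTINCT customer_id) >= 2

Execution result:
product_id | distinct_customer_count
1 | 3
2 | 2
3 | 3
5 | 4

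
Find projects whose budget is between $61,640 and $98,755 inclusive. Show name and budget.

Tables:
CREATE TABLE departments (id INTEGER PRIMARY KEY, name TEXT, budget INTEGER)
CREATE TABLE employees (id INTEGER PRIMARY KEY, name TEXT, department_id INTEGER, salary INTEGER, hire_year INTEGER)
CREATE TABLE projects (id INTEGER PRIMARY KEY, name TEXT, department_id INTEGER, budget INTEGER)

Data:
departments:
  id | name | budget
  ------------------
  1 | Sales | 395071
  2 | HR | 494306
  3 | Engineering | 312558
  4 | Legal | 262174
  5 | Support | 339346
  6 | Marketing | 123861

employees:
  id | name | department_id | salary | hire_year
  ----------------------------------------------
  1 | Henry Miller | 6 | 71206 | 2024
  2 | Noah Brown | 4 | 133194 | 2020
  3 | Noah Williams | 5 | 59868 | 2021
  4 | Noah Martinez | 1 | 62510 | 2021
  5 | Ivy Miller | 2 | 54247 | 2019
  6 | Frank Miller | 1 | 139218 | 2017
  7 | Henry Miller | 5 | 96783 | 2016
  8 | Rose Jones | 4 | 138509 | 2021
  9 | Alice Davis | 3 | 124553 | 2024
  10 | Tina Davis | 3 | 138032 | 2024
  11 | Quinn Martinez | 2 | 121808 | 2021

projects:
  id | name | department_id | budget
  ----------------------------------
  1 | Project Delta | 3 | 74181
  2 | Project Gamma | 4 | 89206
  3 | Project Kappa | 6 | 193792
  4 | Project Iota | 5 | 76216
SELECT name, budget FROM projects WHERE budget BETWEEN 61640 AND 98755

Execution result:
name | budget
Project Delta | 74181
Project Gamma | 89206
Project Iota | 76216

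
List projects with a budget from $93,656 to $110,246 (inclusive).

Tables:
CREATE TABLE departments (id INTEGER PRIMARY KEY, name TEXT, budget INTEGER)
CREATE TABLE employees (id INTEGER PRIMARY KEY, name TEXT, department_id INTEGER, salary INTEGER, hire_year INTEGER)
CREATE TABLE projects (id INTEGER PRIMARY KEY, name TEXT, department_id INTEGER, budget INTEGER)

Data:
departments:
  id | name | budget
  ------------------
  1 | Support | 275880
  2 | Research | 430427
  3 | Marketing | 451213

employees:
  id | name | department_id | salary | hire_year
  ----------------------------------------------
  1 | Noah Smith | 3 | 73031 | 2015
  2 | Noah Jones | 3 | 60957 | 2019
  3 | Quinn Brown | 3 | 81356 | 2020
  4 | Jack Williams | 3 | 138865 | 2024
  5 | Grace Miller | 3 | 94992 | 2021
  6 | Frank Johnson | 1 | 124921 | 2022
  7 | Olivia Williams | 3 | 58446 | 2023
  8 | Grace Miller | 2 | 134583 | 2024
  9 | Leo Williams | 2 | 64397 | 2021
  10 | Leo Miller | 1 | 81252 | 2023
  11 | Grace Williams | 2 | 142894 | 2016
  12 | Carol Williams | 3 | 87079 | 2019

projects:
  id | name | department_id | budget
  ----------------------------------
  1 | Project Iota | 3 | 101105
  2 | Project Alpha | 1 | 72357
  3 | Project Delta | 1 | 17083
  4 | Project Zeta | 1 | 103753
SELECT name, budget FROM projects WHERE budget BETWEEN 93656 AND 110246

Execution result:
name | budget
Project Iota | 101105
Project Zeta | 103753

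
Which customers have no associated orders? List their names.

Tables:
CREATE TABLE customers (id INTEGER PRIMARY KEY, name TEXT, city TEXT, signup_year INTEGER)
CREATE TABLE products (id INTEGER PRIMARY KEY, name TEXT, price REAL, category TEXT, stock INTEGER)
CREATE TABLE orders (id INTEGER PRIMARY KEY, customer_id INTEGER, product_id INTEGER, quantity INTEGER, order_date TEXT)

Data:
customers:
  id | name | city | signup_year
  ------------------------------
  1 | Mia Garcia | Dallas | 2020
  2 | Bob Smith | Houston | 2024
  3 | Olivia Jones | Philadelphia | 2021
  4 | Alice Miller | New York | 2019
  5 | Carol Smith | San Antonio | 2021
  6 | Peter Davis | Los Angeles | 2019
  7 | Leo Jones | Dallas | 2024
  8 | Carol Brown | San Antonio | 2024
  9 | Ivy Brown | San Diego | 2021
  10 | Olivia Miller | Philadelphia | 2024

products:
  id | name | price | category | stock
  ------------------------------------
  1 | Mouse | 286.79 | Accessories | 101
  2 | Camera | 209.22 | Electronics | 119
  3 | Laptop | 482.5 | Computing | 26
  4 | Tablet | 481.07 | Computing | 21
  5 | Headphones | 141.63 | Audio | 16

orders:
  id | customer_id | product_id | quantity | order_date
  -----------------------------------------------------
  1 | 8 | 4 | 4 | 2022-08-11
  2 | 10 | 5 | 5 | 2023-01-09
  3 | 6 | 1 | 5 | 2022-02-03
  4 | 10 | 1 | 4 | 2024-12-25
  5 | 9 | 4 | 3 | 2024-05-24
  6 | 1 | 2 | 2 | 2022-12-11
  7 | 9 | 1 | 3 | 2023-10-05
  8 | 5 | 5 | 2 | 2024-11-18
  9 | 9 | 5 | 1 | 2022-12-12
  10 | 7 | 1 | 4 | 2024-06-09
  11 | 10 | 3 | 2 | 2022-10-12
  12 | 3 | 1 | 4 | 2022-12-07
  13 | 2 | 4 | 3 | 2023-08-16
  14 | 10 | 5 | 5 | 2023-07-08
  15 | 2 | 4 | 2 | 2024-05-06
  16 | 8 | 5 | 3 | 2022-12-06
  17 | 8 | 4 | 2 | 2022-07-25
SELECT p.name FROM customers p LEFT JOIN orders c ON c.customer_id = p.id WHERE c.id IS NULL

Execution result:
Alice Miller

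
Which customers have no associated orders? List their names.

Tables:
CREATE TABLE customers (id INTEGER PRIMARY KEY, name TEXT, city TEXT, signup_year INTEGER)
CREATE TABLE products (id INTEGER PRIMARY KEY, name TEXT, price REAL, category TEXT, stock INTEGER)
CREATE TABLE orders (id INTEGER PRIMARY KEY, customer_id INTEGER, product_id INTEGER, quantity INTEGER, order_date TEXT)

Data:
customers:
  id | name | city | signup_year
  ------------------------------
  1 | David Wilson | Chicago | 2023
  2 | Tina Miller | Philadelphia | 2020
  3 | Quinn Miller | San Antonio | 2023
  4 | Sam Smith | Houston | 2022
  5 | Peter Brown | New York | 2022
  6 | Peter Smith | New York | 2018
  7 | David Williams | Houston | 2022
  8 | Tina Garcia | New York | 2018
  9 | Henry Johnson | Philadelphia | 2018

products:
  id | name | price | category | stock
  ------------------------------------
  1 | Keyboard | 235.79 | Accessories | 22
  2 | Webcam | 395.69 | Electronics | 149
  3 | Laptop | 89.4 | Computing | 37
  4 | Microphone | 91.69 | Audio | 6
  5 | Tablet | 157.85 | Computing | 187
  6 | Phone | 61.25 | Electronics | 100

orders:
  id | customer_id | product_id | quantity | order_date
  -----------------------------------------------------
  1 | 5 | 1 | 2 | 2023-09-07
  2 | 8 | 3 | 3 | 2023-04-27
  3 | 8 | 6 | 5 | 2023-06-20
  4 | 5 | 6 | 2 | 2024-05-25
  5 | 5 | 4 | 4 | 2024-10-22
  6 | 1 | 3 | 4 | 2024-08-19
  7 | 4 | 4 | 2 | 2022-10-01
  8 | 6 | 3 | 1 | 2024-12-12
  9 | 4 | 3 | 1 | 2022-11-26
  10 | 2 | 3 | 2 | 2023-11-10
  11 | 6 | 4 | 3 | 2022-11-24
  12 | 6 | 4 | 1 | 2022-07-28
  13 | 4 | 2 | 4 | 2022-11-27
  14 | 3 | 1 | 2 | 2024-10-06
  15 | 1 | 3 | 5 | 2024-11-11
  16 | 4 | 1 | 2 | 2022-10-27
SELECT p.name FROM customers p LEFT JOIN orders c ON c.customer_id = p.id WHERE c.id IS NULL

Execution result:
name
David Williams
Henry Johnson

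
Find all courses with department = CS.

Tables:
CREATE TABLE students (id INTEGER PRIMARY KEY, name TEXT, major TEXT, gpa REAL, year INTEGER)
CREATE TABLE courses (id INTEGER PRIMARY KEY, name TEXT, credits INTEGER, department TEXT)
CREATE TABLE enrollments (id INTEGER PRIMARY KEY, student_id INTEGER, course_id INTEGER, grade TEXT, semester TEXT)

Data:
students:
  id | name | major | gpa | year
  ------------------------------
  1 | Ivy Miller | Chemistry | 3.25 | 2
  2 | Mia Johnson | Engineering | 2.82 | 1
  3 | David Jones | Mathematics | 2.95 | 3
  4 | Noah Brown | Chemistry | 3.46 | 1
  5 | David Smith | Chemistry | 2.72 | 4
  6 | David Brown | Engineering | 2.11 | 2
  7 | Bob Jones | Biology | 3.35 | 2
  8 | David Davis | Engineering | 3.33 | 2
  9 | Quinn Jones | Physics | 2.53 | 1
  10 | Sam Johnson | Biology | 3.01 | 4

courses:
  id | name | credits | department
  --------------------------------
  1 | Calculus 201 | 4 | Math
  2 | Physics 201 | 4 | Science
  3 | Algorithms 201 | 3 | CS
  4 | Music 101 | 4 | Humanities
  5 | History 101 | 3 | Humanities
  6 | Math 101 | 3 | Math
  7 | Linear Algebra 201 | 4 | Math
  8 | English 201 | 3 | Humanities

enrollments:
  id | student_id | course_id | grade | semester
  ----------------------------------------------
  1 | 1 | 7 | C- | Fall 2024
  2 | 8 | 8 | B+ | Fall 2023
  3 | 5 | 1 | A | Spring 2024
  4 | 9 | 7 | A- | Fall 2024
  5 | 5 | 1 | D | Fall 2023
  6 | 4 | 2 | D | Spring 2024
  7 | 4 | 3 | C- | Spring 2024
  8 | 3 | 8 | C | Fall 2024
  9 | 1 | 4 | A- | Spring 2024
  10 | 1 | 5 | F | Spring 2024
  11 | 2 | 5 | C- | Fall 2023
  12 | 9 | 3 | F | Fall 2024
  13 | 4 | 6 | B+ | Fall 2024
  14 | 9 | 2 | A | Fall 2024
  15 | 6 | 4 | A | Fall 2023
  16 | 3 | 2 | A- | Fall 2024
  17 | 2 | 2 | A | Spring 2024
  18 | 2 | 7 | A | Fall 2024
SELECT name, department FROM courses WHERE department = 'CS'

Execution result:
name | department
Algorithms 201 | CS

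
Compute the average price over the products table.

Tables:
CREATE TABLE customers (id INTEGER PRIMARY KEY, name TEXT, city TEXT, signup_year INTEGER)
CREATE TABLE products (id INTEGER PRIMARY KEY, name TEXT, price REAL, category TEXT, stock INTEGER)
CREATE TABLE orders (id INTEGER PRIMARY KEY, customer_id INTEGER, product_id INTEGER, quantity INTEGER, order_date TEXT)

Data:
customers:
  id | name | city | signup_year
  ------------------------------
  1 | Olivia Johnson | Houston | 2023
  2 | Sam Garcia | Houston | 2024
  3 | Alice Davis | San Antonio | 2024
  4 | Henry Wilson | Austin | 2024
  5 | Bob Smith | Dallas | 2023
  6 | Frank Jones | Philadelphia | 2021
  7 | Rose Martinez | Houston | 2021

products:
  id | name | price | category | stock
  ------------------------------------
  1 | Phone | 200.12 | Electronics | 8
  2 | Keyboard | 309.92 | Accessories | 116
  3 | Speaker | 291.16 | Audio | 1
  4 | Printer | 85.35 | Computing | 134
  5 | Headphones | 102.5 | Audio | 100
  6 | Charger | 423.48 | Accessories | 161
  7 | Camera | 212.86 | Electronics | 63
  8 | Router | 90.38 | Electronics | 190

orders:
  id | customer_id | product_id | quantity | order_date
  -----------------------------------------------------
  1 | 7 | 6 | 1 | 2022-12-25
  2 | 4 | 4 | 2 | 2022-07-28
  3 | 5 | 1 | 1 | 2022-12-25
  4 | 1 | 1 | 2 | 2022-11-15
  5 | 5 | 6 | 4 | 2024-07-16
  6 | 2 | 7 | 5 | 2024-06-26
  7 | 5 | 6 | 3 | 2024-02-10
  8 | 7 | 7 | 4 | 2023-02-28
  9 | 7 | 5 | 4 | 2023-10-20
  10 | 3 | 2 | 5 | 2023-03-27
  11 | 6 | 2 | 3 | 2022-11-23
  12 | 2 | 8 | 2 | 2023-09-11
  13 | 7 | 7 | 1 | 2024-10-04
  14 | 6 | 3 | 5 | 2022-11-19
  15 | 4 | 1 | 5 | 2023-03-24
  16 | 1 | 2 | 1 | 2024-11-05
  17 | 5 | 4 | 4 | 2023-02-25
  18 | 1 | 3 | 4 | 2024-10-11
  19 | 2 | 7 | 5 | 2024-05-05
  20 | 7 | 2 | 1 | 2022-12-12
SELECT AVG(price) FROM products

Execution result:
214.47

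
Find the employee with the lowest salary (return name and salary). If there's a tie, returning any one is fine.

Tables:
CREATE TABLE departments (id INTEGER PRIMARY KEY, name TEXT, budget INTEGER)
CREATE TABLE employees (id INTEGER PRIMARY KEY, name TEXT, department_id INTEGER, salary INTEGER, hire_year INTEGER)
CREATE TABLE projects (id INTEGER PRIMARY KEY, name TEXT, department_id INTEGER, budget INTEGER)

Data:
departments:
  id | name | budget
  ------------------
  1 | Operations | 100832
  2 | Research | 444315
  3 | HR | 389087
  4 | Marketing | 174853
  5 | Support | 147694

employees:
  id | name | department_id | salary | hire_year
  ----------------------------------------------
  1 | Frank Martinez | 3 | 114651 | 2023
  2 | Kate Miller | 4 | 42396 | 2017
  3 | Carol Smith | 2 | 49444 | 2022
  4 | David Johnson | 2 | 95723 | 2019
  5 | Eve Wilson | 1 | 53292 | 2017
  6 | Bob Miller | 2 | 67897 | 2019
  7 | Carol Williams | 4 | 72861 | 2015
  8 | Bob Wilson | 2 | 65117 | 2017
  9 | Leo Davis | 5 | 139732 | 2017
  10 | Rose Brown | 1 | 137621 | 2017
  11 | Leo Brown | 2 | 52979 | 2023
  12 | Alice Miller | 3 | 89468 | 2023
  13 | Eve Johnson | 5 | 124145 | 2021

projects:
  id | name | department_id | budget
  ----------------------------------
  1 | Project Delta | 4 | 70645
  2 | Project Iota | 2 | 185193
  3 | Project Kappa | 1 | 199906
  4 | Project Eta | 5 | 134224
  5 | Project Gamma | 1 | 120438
SELECT name, salary FROM employees ORDER BY salary ASC LIMIT 1

Execution result:
name | salary
Kate Miller | 42396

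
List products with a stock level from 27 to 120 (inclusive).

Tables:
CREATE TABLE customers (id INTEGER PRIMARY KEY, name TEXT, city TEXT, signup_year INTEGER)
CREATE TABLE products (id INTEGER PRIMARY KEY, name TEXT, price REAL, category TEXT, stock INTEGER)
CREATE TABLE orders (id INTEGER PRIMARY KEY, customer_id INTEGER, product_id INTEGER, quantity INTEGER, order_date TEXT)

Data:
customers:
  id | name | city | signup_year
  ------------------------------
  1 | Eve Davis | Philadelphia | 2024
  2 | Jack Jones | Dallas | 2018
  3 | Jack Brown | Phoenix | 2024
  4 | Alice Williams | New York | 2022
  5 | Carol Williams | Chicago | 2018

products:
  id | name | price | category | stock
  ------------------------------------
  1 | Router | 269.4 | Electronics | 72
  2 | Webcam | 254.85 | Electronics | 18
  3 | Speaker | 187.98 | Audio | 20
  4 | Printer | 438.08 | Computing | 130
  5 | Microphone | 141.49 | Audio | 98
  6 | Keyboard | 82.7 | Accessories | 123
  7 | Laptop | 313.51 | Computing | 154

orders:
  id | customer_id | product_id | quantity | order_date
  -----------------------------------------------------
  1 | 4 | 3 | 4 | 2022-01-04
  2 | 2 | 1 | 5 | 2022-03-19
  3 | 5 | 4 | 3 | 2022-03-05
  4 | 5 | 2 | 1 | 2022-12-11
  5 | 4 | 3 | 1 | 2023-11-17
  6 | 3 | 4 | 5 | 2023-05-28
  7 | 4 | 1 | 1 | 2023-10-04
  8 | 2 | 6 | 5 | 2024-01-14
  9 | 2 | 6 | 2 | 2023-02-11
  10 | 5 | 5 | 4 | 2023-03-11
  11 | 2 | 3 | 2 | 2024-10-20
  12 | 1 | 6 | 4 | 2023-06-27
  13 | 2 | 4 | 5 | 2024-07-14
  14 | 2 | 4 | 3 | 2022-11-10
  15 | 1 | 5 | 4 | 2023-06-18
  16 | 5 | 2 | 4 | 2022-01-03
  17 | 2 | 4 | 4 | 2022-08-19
SELECT name, stock FROM products WHERE stock BETWEEN 27 AND 120

Execution result:
name | stock
Router | 72
Microphone | 98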